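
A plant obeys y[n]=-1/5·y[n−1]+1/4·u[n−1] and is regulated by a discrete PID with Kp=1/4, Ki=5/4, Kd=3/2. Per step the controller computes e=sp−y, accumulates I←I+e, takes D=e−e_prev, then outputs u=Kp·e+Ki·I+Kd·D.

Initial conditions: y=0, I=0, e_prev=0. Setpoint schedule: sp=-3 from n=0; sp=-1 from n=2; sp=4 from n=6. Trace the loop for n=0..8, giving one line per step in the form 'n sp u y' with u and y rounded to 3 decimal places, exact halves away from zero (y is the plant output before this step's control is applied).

(exact arithmetic carried between steps; '≈' marks a value shown rounded to 6 d.p. or computed from one; I and e_prev carry over from the previous line; the table rounds u and y to 3 d.p., halves away from zero)
n=0: y=0, sp=-3, e=sp−y=-3; I=-3, D=e−e_prev=-3; u=1/4·(-3)+5/4·(-3)+3/2·(-3)=-9; next y=-1/5·0+1/4·(-9)=-2.25
n=1: y=-2.25, sp=-3, e=sp−y=-0.75; I=-3.75, D=e−e_prev=2.25; u=1/4·(-0.75)+5/4·(-3.75)+3/2·2.25=-1.5; next y=-1/5·(-2.25)+1/4·(-1.5)=0.075
n=2: y=0.075, sp=-1, e=sp−y=-1.075; I=-4.825, D=e−e_prev=-0.325; u=1/4·(-1.075)+5/4·(-4.825)+3/2·(-0.325)=-6.7875; next y=-1/5·0.075+1/4·(-6.7875)=-1.711875
n=3: y=-1.711875, sp=-1, e=sp−y=0.711875; I=-4.113125, D=e−e_prev=1.786875; u=1/4·0.711875+5/4·(-4.113125)+3/2·1.786875=-2.283125; next y=-1/5·(-1.711875)+1/4·(-2.283125)≈-0.228406
n=4: y≈-0.228406, sp=-1, e=sp−y≈-0.771594; I≈-4.884719, D=e−e_prev≈-1.483469; u=1/4·(-0.771594)+5/4·(-4.884719)+3/2·(-1.483469)≈-8.524; next y=-1/5·(-0.228406)+1/4·(-8.524)≈-2.085319
n=5: y≈-2.085319, sp=-1, e=sp−y≈1.085319; I≈-3.7994, D=e−e_prev≈1.856913; u=1/4·1.085319+5/4·(-3.7994)+3/2·1.856913≈-1.692552; next y=-1/5·(-2.085319)+1/4·(-1.692552)≈-0.006074
n=6: y≈-0.006074, sp=4, e=sp−y≈4.006074; I≈0.206674, D=e−e_prev≈2.920755; u=1/4·4.006074+5/4·0.206674+3/2·2.920755≈5.640994; next y=-1/5·(-0.006074)+1/4·5.640994≈1.411463
n=7: y≈1.411463, sp=4, e=sp−y≈2.588537; I≈2.795211, D=e−e_prev≈-1.417538; u=1/4·2.588537+5/4·2.795211+3/2·(-1.417538)≈2.014841; next y=-1/5·1.411463+1/4·2.014841≈0.221418
n=8: y≈0.221418, sp=4, e=sp−y≈3.778582; I≈6.573793, D=e−e_prev≈1.190046; u=1/4·3.778582+5/4·6.573793+3/2·1.190046≈10.946956; next y=-1/5·0.221418+1/4·10.946956≈2.692455

0 -3 -9.000 0.000
1 -3 -1.500 -2.250
2 -1 -6.788 0.075
3 -1 -2.283 -1.712
4 -1 -8.524 -0.228
5 -1 -1.693 -2.085
6 4 5.641 -0.006
7 4 2.015 1.411
8 4 10.947 0.221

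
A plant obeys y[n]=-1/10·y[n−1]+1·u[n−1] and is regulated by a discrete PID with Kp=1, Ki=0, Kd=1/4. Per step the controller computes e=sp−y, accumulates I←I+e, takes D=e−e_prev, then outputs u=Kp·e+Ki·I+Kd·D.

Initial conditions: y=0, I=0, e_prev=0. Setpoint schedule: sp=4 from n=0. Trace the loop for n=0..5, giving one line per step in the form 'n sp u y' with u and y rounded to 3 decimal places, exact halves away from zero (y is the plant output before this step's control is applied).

0 4 5.000 0.000
1 4 -2.250 5.000
2 4 8.688 -2.750
3 4 -7.891 8.963
4 4 17.224 -8.787
5 4 -20.825 18.103

(exact arithmetic carried between steps; '≈' marks a value shown rounded to 6 d.p. or computed from one; I and e_prev carry over from the previous line; the table rounds u and y to 3 d.p., halves away from zero)
n=0: y=0, sp=4, e=sp−y=4; I=4, D=e−e_prev=4; u=1·4+0·4+1/4·4=5; next y=-1/10·0+1·5=5
n=1: y=5, sp=4, e=sp−y=-1; I=3, D=e−e_prev=-5; u=1·(-1)+0·3+1/4·(-5)=-2.25; next y=-1/10·5+1·(-2.25)=-2.75
n=2: y=-2.75, sp=4, e=sp−y=6.75; I=9.75, D=e−e_prev=7.75; u=1·6.75+0·9.75+1/4·7.75=8.6875; next y=-1/10·(-2.75)+1·8.6875=8.9625
n=3: y=8.9625, sp=4, e=sp−y=-4.9625; I=4.7875, D=e−e_prev=-11.7125; u=1·(-4.9625)+0·4.7875+1/4·(-11.7125)=-7.890625; next y=-1/10·8.9625+1·(-7.890625)=-8.786875
n=4: y=-8.786875, sp=4, e=sp−y=12.786875; I=17.574375, D=e−e_prev=17.749375; u=1·12.786875+0·17.574375+1/4·17.749375≈17.224219; next y=-1/10·(-8.786875)+1·17.224219≈18.102906
n=5: y≈18.102906, sp=4, e=sp−y≈-14.102906; I≈3.471469, D=e−e_prev≈-26.889781; u=1·(-14.102906)+0·3.471469+1/4·(-26.889781)≈-20.825352; next y=-1/10·18.102906+1·(-20.825352)≈-22.635642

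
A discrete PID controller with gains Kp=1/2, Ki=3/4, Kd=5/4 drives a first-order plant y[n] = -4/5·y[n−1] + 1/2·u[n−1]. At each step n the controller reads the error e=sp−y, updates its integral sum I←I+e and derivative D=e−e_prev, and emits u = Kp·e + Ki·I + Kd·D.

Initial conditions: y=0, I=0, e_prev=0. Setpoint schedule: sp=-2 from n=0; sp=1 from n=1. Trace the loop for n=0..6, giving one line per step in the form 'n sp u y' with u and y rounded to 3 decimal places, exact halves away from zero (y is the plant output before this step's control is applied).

0 -2 -5.000 0.000
1 1 9.750 -2.500
2 1 -17.938 6.875
3 1 42.734 -14.469
4 1 -90.871 32.942
5 1 206.265 -71.789
6 1 -450.940 160.564

(exact arithmetic carried between steps; '≈' marks a value shown rounded to 6 d.p. or computed from one; I and e_prev carry over from the previous line; the table rounds u and y to 3 d.p., halves away from zero)
n=0: y=0, sp=-2, e=sp−y=-2; I=-2, D=e−e_prev=-2; u=1/2·(-2)+3/4·(-2)+5/4·(-2)=-5; next y=-4/5·0+1/2·(-5)=-2.5
n=1: y=-2.5, sp=1, e=sp−y=3.5; I=1.5, D=e−e_prev=5.5; u=1/2·3.5+3/4·1.5+5/4·5.5=9.75; next y=-4/5·(-2.5)+1/2·9.75=6.875
n=2: y=6.875, sp=1, e=sp−y=-5.875; I=-4.375, D=e−e_prev=-9.375; u=1/2·(-5.875)+3/4·(-4.375)+5/4·(-9.375)=-17.9375; next y=-4/5·6.875+1/2·(-17.9375)=-14.46875
n=3: y=-14.46875, sp=1, e=sp−y=15.46875; I=11.09375, D=e−e_prev=21.34375; u=1/2·15.46875+3/4·11.09375+5/4·21.34375=42.734375; next y=-4/5·(-14.46875)+1/2·42.734375≈32.942188
n=4: y≈32.942188, sp=1, e=sp−y≈-31.942188; I≈-20.848438, D=e−e_prev≈-47.410938; u=1/2·(-31.942188)+3/4·(-20.848438)+5/4·(-47.410938)≈-90.871094; next y=-4/5·32.942188+1/2·(-90.871094)≈-71.789297
n=5: y≈-71.789297, sp=1, e=sp−y≈72.789297; I≈51.940859, D=e−e_prev≈104.731484; u=1/2·72.789297+3/4·51.940859+5/4·104.731484≈206.264648; next y=-4/5·(-71.789297)+1/2·206.264648≈160.563762
n=6: y≈160.563762, sp=1, e=sp−y≈-159.563762; I≈-107.622902, D=e−e_prev≈-232.353059; u=1/2·(-159.563762)+3/4·(-107.622902)+5/4·(-232.353059)≈-450.940381; next y=-4/5·160.563762+1/2·(-450.940381)≈-353.921200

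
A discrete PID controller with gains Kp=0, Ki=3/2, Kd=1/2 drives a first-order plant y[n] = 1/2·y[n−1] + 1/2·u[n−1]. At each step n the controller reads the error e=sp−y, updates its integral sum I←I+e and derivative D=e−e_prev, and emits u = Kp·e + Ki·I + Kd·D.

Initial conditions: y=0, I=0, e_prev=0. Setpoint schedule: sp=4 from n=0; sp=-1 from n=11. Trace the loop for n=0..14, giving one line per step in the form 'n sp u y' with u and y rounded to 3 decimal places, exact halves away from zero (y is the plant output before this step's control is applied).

0 4 8.000 0.000
1 4 4.000 4.000
2 4 6.000 4.000
3 4 4.000 5.000
4 4 4.000 4.500
5 4 3.500 4.250
6 4 3.750 3.875
7 4 3.875 3.813
8 4 4.063 3.844
9 4 4.094 3.953
10 4 4.078 4.023
11 -1 -5.977 4.051
12 -1 -1.012 -0.963
13 -1 -3.525 -0.987
14 -1 -1.019 -2.256

(exact arithmetic carried between steps; '≈' marks a value shown rounded to 6 d.p. or computed from one; I and e_prev carry over from the previous line; the table rounds u and y to 3 d.p., halves away from zero)
n=0: y=0, sp=4, e=sp−y=4; I=4, D=e−e_prev=4; u=0·4+3/2·4+1/2·4=8; next y=1/2·0+1/2·8=4
n=1: y=4, sp=4, e=sp−y=0; I=4, D=e−e_prev=-4; u=0·0+3/2·4+1/2·(-4)=4; next y=1/2·4+1/2·4=4
n=2: y=4, sp=4, e=sp−y=0; I=4, D=e−e_prev=0; u=0·0+3/2·4+1/2·0=6; next y=1/2·4+1/2·6=5
n=3: y=5, sp=4, e=sp−y=-1; I=3, D=e−e_prev=-1; u=0·(-1)+3/2·3+1/2·(-1)=4; next y=1/2·5+1/2·4=4.5
n=4: y=4.5, sp=4, e=sp−y=-0.5; I=2.5, D=e−e_prev=0.5; u=0·(-0.5)+3/2·2.5+1/2·0.5=4; next y=1/2·4.5+1/2·4=4.25
n=5: y=4.25, sp=4, e=sp−y=-0.25; I=2.25, D=e−e_prev=0.25; u=0·(-0.25)+3/2·2.25+1/2·0.25=3.5; next y=1/2·4.25+1/2·3.5=3.875
n=6: y=3.875, sp=4, e=sp−y=0.125; I=2.375, D=e−e_prev=0.375; u=0·0.125+3/2·2.375+1/2·0.375=3.75; next y=1/2·3.875+1/2·3.75=3.8125
n=7: y=3.8125, sp=4, e=sp−y=0.1875; I=2.5625, D=e−e_prev=0.0625; u=0·0.1875+3/2·2.5625+1/2·0.0625=3.875; next y=1/2·3.8125+1/2·3.875=3.84375
n=8: y=3.84375, sp=4, e=sp−y=0.15625; I=2.71875, D=e−e_prev=-0.03125; u=0·0.15625+3/2·2.71875+1/2·(-0.03125)=4.0625; next y=1/2·3.84375+1/2·4.0625=3.953125
n=9: y=3.953125, sp=4, e=sp−y=0.046875; I=2.765625, D=e−e_prev=-0.109375; u=0·0.046875+3/2·2.765625+1/2·(-0.109375)=4.09375; next y=1/2·3.953125+1/2·4.09375≈4.023438
n=10: y≈4.023438, sp=4, e=sp−y≈-0.023438; I≈2.742188, D=e−e_prev≈-0.070313; u=0·(-0.023438)+3/2·2.742188+1/2·(-0.070313)≈4.078125; next y=1/2·4.023438+1/2·4.078125≈4.050781
n=11: y≈4.050781, sp=-1, e=sp−y≈-5.050781; I≈-2.308594, D=e−e_prev≈-5.027344; u=0·(-5.050781)+3/2·(-2.308594)+1/2·(-5.027344)≈-5.976563; next y=1/2·4.050781+1/2·(-5.976563)≈-0.962891
n=12: y≈-0.962891, sp=-1, e=sp−y≈-0.037109; I≈-2.345703, D=e−e_prev≈5.013672; u=0·(-0.037109)+3/2·(-2.345703)+1/2·5.013672≈-1.011719; next y=1/2·(-0.962891)+1/2·(-1.011719)≈-0.987305
n=13: y≈-0.987305, sp=-1, e=sp−y≈-0.012695; I≈-2.358398, D=e−e_prev≈0.024414; u=0·(-0.012695)+3/2·(-2.358398)+1/2·0.024414≈-3.525391; next y=1/2·(-0.987305)+1/2·(-3.525391)≈-2.256348
n=14: y≈-2.256348, sp=-1, e=sp−y≈1.256348; I≈-1.102051, D=e−e_prev≈1.269043; u=0·1.256348+3/2·(-1.102051)+1/2·1.269043≈-1.018555; next y=1/2·(-2.256348)+1/2·(-1.018555)≈-1.637451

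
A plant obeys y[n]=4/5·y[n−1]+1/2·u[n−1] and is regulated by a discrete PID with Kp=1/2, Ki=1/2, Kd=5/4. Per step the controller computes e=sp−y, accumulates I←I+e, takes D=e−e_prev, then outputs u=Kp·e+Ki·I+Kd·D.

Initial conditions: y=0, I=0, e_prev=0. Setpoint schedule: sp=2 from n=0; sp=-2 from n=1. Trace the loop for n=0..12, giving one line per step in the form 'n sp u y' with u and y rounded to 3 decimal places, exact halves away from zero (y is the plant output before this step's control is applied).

(exact arithmetic carried between steps; '≈' marks a value shown rounded to 6 d.p. or computed from one; I and e_prev carry over from the previous line; the table rounds u and y to 3 d.p., halves away from zero)
n=0: y=0, sp=2, e=sp−y=2; I=2, D=e−e_prev=2; u=1/2·2+1/2·2+5/4·2=4.5; next y=4/5·0+1/2·4.5=2.25
n=1: y=2.25, sp=-2, e=sp−y=-4.25; I=-2.25, D=e−e_prev=-6.25; u=1/2·(-4.25)+1/2·(-2.25)+5/4·(-6.25)=-11.0625; next y=4/5·2.25+1/2·(-11.0625)=-3.73125
n=2: y=-3.73125, sp=-2, e=sp−y=1.73125; I=-0.51875, D=e−e_prev=5.98125; u=1/2·1.73125+1/2·(-0.51875)+5/4·5.98125≈8.082813; next y=4/5·(-3.73125)+1/2·8.082813≈1.056406
n=3: y≈1.056406, sp=-2, e=sp−y≈-3.056406; I≈-3.575156, D=e−e_prev≈-4.787656; u=1/2·(-3.056406)+1/2·(-3.575156)+5/4·(-4.787656)≈-9.300352; next y=4/5·1.056406+1/2·(-9.300352)≈-3.805051
n=4: y≈-3.805051, sp=-2, e=sp−y≈1.805051; I≈-1.770105, D=e−e_prev≈4.861457; u=1/2·1.805051+1/2·(-1.770105)+5/4·4.861457≈6.094294; next y=4/5·(-3.805051)+1/2·6.094294≈0.003106
n=5: y≈0.003106, sp=-2, e=sp−y≈-2.003106; I≈-3.773212, D=e−e_prev≈-3.808157; u=1/2·(-2.003106)+1/2·(-3.773212)+5/4·(-3.808157)≈-7.648355; next y=4/5·0.003106+1/2·(-7.648355)≈-3.821693
n=6: y≈-3.821693, sp=-2, e=sp−y≈1.821693; I≈-1.951519, D=e−e_prev≈3.824799; u=1/2·1.821693+1/2·(-1.951519)+5/4·3.824799≈4.716086; next y=4/5·(-3.821693)+1/2·4.716086≈-0.699311
n=7: y≈-0.699311, sp=-2, e=sp−y≈-1.300689; I≈-3.252208, D=e−e_prev≈-3.122381; u=1/2·(-1.300689)+1/2·(-3.252208)+5/4·(-3.122381)≈-6.179425; next y=4/5·(-0.699311)+1/2·(-6.179425)≈-3.649162
n=8: y≈-3.649162, sp=-2, e=sp−y≈1.649162; I≈-1.603046, D=e−e_prev≈2.949850; u=1/2·1.649162+1/2·(-1.603046)+5/4·2.949850≈3.710370; next y=4/5·(-3.649162)+1/2·3.710370≈-1.064144
n=9: y≈-1.064144, sp=-2, e=sp−y≈-0.935856; I≈-2.538902, D=e−e_prev≈-2.585017; u=1/2·(-0.935856)+1/2·(-2.538902)+5/4·(-2.585017)≈-4.968651; next y=4/5·(-1.064144)+1/2·(-4.968651)≈-3.335641
n=10: y≈-3.335641, sp=-2, e=sp−y≈1.335641; I≈-1.203262, D=e−e_prev≈2.271497; u=1/2·1.335641+1/2·(-1.203262)+5/4·2.271497≈2.905560; next y=4/5·(-3.335641)+1/2·2.905560≈-1.215732
n=11: y≈-1.215732, sp=-2, e=sp−y≈-0.784268; I≈-1.987529, D=e−e_prev≈-2.119908; u=1/2·(-0.784268)+1/2·(-1.987529)+5/4·(-2.119908)≈-4.035784; next y=4/5·(-1.215732)+1/2·(-4.035784)≈-2.990478
n=12: y≈-2.990478, sp=-2, e=sp−y≈0.990478; I≈-0.997051, D=e−e_prev≈1.774745; u=1/2·0.990478+1/2·(-0.997051)+5/4·1.774745≈2.215145; next y=4/5·(-2.990478)+1/2·2.215145≈-1.284810

0 2 4.500 0.000
1 -2 -11.063 2.250
2 -2 8.083 -3.731
3 -2 -9.300 1.056
4 -2 6.094 -3.805
5 -2 -7.648 0.003
6 -2 4.716 -3.822
7 -2 -6.179 -0.699
8 -2 3.710 -3.649
9 -2 -4.969 -1.064
10 -2 2.906 -3.336
11 -2 -4.036 -1.216
12 -2 2.215 -2.990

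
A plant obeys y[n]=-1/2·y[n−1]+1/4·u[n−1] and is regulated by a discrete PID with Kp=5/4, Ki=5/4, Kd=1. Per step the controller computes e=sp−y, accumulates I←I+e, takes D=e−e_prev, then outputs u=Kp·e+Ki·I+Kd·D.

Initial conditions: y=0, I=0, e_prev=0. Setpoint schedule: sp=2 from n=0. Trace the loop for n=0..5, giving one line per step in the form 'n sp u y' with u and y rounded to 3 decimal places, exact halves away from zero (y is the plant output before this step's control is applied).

(exact arithmetic carried between steps; '≈' marks a value shown rounded to 6 d.p. or computed from one; I and e_prev carry over from the previous line; the table rounds u and y to 3 d.p., halves away from zero)
n=0: y=0, sp=2, e=sp−y=2; I=2, D=e−e_prev=2; u=5/4·2+5/4·2+1·2=7; next y=-1/2·0+1/4·7=1.75
n=1: y=1.75, sp=2, e=sp−y=0.25; I=2.25, D=e−e_prev=-1.75; u=5/4·0.25+5/4·2.25+1·(-1.75)=1.375; next y=-1/2·1.75+1/4·1.375=-0.53125
n=2: y=-0.53125, sp=2, e=sp−y=2.53125; I=4.78125, D=e−e_prev=2.28125; u=5/4·2.53125+5/4·4.78125+1·2.28125=11.421875; next y=-1/2·(-0.53125)+1/4·11.421875≈3.121094
n=3: y≈3.121094, sp=2, e=sp−y≈-1.121094; I≈3.660156, D=e−e_prev≈-3.652344; u=5/4·(-1.121094)+5/4·3.660156+1·(-3.652344)≈-0.478516; next y=-1/2·3.121094+1/4·(-0.478516)≈-1.680176
n=4: y≈-1.680176, sp=2, e=sp−y≈3.680176; I≈7.340332, D=e−e_prev≈4.801270; u=5/4·3.680176+5/4·7.340332+1·4.801270≈18.576904; next y=-1/2·(-1.680176)+1/4·18.576904≈5.484314
n=5: y≈5.484314, sp=2, e=sp−y≈-3.484314; I≈3.856018, D=e−e_prev≈-7.164490; u=5/4·(-3.484314)+5/4·3.856018+1·(-7.164490)≈-6.699860; next y=-1/2·5.484314+1/4·(-6.699860)≈-4.417122

0 2 7.000 0.000
1 2 1.375 1.750
2 2 11.422 -0.531
3 2 -0.479 3.121
4 2 18.577 -1.680
5 2 -6.700 5.484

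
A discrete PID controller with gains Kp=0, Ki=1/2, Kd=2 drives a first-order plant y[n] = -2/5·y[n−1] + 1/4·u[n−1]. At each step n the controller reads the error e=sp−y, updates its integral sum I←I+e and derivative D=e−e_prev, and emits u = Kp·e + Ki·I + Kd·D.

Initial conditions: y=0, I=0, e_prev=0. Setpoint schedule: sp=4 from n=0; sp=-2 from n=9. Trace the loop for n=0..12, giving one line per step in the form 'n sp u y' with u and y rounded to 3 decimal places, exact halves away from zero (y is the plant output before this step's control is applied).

(exact arithmetic carried between steps; '≈' marks a value shown rounded to 6 d.p. or computed from one; I and e_prev carry over from the previous line; the table rounds u and y to 3 d.p., halves away from zero)
n=0: y=0, sp=4, e=sp−y=4; I=4, D=e−e_prev=4; u=0·4+1/2·4+2·4=10; next y=-2/5·0+1/4·10=2.5
n=1: y=2.5, sp=4, e=sp−y=1.5; I=5.5, D=e−e_prev=-2.5; u=0·1.5+1/2·5.5+2·(-2.5)=-2.25; next y=-2/5·2.5+1/4·(-2.25)=-1.5625
n=2: y=-1.5625, sp=4, e=sp−y=5.5625; I=11.0625, D=e−e_prev=4.0625; u=0·5.5625+1/2·11.0625+2·4.0625=13.65625; next y=-2/5·(-1.5625)+1/4·13.65625≈4.039063
n=3: y≈4.039063, sp=4, e=sp−y≈-0.039063; I≈11.023438, D=e−e_prev≈-5.601563; u=0·(-0.039063)+1/2·11.023438+2·(-5.601563)≈-5.691406; next y=-2/5·4.039063+1/4·(-5.691406)≈-3.038477
n=4: y≈-3.038477, sp=4, e=sp−y≈7.038477; I≈18.061914, D=e−e_prev≈7.077539; u=0·7.038477+1/2·18.061914+2·7.077539≈23.186035; next y=-2/5·(-3.038477)+1/4·23.186035≈7.011899
n=5: y≈7.011899, sp=4, e=sp−y≈-3.011899; I≈15.050015, D=e−e_prev≈-10.050376; u=0·(-3.011899)+1/2·15.050015+2·(-10.050376)≈-12.575745; next y=-2/5·7.011899+1/4·(-12.575745)≈-5.948696
n=6: y≈-5.948696, sp=4, e=sp−y≈9.948696; I≈24.998711, D=e−e_prev≈12.960595; u=0·9.948696+1/2·24.998711+2·12.960595≈38.420546; next y=-2/5·(-5.948696)+1/4·38.420546≈11.984615
n=7: y≈11.984615, sp=4, e=sp−y≈-7.984615; I≈17.014096, D=e−e_prev≈-17.933311; u=0·(-7.984615)+1/2·17.014096+2·(-17.933311)≈-27.359574; next y=-2/5·11.984615+1/4·(-27.359574)≈-11.633739
n=8: y≈-11.633739, sp=4, e=sp−y≈15.633739; I≈32.647835, D=e−e_prev≈23.618354; u=0·15.633739+1/2·32.647835+2·23.618354≈63.560626; next y=-2/5·(-11.633739)+1/4·63.560626≈20.543652
n=9: y≈20.543652, sp=-2, e=sp−y≈-22.543652; I≈10.104183, D=e−e_prev≈-38.177392; u=0·(-22.543652)+1/2·10.104183+2·(-38.177392)≈-71.302692; next y=-2/5·20.543652+1/4·(-71.302692)≈-26.043134
n=10: y≈-26.043134, sp=-2, e=sp−y≈24.043134; I≈34.147317, D=e−e_prev≈46.586786; u=0·24.043134+1/2·34.147317+2·46.586786≈110.247231; next y=-2/5·(-26.043134)+1/4·110.247231≈37.979061
n=11: y≈37.979061, sp=-2, e=sp−y≈-39.979061; I≈-5.831744, D=e−e_prev≈-64.022195; u=0·(-39.979061)+1/2·(-5.831744)+2·(-64.022195)≈-130.960262; next y=-2/5·37.979061+1/4·(-130.960262)≈-47.931690
n=12: y≈-47.931690, sp=-2, e=sp−y≈45.931690; I≈40.099946, D=e−e_prev≈85.910751; u=0·45.931690+1/2·40.099946+2·85.910751≈191.871475; next y=-2/5·(-47.931690)+1/4·191.871475≈67.140545

0 4 10.000 0.000
1 4 -2.250 2.500
2 4 13.656 -1.563
3 4 -5.691 4.039
4 4 23.186 -3.038
5 4 -12.576 7.012
6 4 38.421 -5.949
7 4 -27.360 11.985
8 4 63.561 -11.634
9 -2 -71.303 20.544
10 -2 110.247 -26.043
11 -2 -130.960 37.979
12 -2 191.871 -47.932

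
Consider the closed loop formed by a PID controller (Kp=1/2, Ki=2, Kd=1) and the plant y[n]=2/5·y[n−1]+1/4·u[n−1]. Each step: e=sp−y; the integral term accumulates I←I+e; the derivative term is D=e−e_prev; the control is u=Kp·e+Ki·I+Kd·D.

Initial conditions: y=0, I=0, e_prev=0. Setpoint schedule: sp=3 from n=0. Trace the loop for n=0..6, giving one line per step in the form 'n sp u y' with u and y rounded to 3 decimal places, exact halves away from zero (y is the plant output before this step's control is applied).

0 3 10.500 0.000
1 3 4.313 2.625
2 3 9.427 2.128
3 3 6.894 3.208
4 3 8.262 3.007
5 3 7.132 3.268
6 3 7.480 3.090

(exact arithmetic carried between steps; '≈' marks a value shown rounded to 6 d.p. or computed from one; I and e_prev carry over from the previous line; the table rounds u and y to 3 d.p., halves away from zero)
n=0: y=0, sp=3, e=sp−y=3; I=3, D=e−e_prev=3; u=1/2·3+2·3+1·3=10.5; next y=2/5·0+1/4·10.5=2.625
n=1: y=2.625, sp=3, e=sp−y=0.375; I=3.375, D=e−e_prev=-2.625; u=1/2·0.375+2·3.375+1·(-2.625)=4.3125; next y=2/5·2.625+1/4·4.3125=2.128125
n=2: y=2.128125, sp=3, e=sp−y=0.871875; I=4.246875, D=e−e_prev=0.496875; u=1/2·0.871875+2·4.246875+1·0.496875≈9.426563; next y=2/5·2.128125+1/4·9.426563≈3.207891
n=3: y≈3.207891, sp=3, e=sp−y≈-0.207891; I≈4.038984, D=e−e_prev≈-1.079766; u=1/2·(-0.207891)+2·4.038984+1·(-1.079766)≈6.894258; next y=2/5·3.207891+1/4·6.894258≈3.006721
n=4: y≈3.006721, sp=3, e=sp−y≈-0.006721; I≈4.032264, D=e−e_prev≈0.201170; u=1/2·(-0.006721)+2·4.032264+1·0.201170≈8.262337; next y=2/5·3.006721+1/4·8.262337≈3.268273
n=5: y≈3.268273, sp=3, e=sp−y≈-0.268273; I≈3.763991, D=e−e_prev≈-0.261552; u=1/2·(-0.268273)+2·3.763991+1·(-0.261552)≈7.132294; next y=2/5·3.268273+1/4·7.132294≈3.090383
n=6: y≈3.090383, sp=3, e=sp−y≈-0.090383; I≈3.673609, D=e−e_prev≈0.177890; u=1/2·(-0.090383)+2·3.673609+1·0.177890≈7.479916; next y=2/5·3.090383+1/4·7.479916≈3.106132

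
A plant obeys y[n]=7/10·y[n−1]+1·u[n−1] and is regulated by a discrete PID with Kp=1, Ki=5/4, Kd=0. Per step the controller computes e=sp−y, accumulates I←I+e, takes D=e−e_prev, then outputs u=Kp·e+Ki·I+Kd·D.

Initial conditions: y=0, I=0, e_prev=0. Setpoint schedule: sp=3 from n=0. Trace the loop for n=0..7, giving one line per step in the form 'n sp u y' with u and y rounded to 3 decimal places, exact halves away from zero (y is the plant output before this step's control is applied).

(exact arithmetic carried between steps; '≈' marks a value shown rounded to 6 d.p. or computed from one; I and e_prev carry over from the previous line; the table rounds u and y to 3 d.p., halves away from zero)
n=0: y=0, sp=3, e=sp−y=3; I=3, D=e−e_prev=3; u=1·3+5/4·3+0·3=6.75; next y=7/10·0+1·6.75=6.75
n=1: y=6.75, sp=3, e=sp−y=-3.75; I=-0.75, D=e−e_prev=-6.75; u=1·(-3.75)+5/4·(-0.75)+0·(-6.75)=-4.6875; next y=7/10·6.75+1·(-4.6875)=0.0375
n=2: y=0.0375, sp=3, e=sp−y=2.9625; I=2.2125, D=e−e_prev=6.7125; u=1·2.9625+5/4·2.2125+0·6.7125=5.728125; next y=7/10·0.0375+1·5.728125=5.754375
n=3: y=5.754375, sp=3, e=sp−y=-2.754375; I=-0.541875, D=e−e_prev=-5.716875; u=1·(-2.754375)+5/4·(-0.541875)+0·(-5.716875)≈-3.431719; next y=7/10·5.754375+1·(-3.431719)≈0.596344
n=4: y≈0.596344, sp=3, e=sp−y≈2.403656; I≈1.861781, D=e−e_prev≈5.158031; u=1·2.403656+5/4·1.861781+0·5.158031≈4.730883; next y=7/10·0.596344+1·4.730883≈5.148323
n=5: y≈5.148323, sp=3, e=sp−y≈-2.148323; I≈-0.286542, D=e−e_prev≈-4.551980; u=1·(-2.148323)+5/4·(-0.286542)+0·(-4.551980)≈-2.506501; next y=7/10·5.148323+1·(-2.506501)≈1.097325
n=6: y≈1.097325, sp=3, e=sp−y≈1.902675; I≈1.616133, D=e−e_prev≈4.050998; u=1·1.902675+5/4·1.616133+0·4.050998≈3.922840; next y=7/10·1.097325+1·3.922840≈4.690968
n=7: y≈4.690968, sp=3, e=sp−y≈-1.690968; I≈-0.074836, D=e−e_prev≈-3.593643; u=1·(-1.690968)+5/4·(-0.074836)+0·(-3.593643)≈-1.784513; next y=7/10·4.690968+1·(-1.784513)≈1.499165

0 3 6.750 0.000
1 3 -4.688 6.750
2 3 5.728 0.038
3 3 -3.432 5.754
4 3 4.731 0.596
5 3 -2.507 5.148
6 3 3.923 1.097
7 3 -1.785 4.691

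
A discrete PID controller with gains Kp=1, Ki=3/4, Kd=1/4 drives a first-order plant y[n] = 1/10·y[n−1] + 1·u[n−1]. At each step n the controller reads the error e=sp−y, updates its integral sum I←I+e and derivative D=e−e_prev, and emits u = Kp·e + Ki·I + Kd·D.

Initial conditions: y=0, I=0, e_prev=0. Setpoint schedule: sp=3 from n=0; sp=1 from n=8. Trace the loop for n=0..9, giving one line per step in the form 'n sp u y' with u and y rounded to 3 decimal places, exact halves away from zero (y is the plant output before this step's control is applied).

(exact arithmetic carried between steps; '≈' marks a value shown rounded to 6 d.p. or computed from one; I and e_prev carry over from the previous line; the table rounds u and y to 3 d.p., halves away from zero)
n=0: y=0, sp=3, e=sp−y=3; I=3, D=e−e_prev=3; u=1·3+3/4·3+1/4·3=6; next y=1/10·0+1·6=6
n=1: y=6, sp=3, e=sp−y=-3; I=0, D=e−e_prev=-6; u=1·(-3)+3/4·0+1/4·(-6)=-4.5; next y=1/10·6+1·(-4.5)=-3.9
n=2: y=-3.9, sp=3, e=sp−y=6.9; I=6.9, D=e−e_prev=9.9; u=1·6.9+3/4·6.9+1/4·9.9=14.55; next y=1/10·(-3.9)+1·14.55=14.16
n=3: y=14.16, sp=3, e=sp−y=-11.16; I=-4.26, D=e−e_prev=-18.06; u=1·(-11.16)+3/4·(-4.26)+1/4·(-18.06)=-18.87; next y=1/10·14.16+1·(-18.87)=-17.454
n=4: y=-17.454, sp=3, e=sp−y=20.454; I=16.194, D=e−e_prev=31.614; u=1·20.454+3/4·16.194+1/4·31.614=40.503; next y=1/10·(-17.454)+1·40.503=38.7576
n=5: y=38.7576, sp=3, e=sp−y=-35.7576; I=-19.5636, D=e−e_prev=-56.2116; u=1·(-35.7576)+3/4·(-19.5636)+1/4·(-56.2116)=-64.4832; next y=1/10·38.7576+1·(-64.4832)=-60.60744
n=6: y=-60.60744, sp=3, e=sp−y=63.60744; I=44.04384, D=e−e_prev=99.36504; u=1·63.60744+3/4·44.04384+1/4·99.36504=121.48158; next y=1/10·(-60.60744)+1·121.48158=115.420836
n=7: y=115.420836, sp=3, e=sp−y=-112.420836; I=-68.376996, D=e−e_prev=-176.028276; u=1·(-112.420836)+3/4·(-68.376996)+1/4·(-176.028276)=-207.710652; next y=1/10·115.420836+1·(-207.710652)≈-196.168568
n=8: y≈-196.168568, sp=1, e=sp−y≈197.168568; I≈128.791572, D=e−e_prev≈309.589404; u=1·197.168568+3/4·128.791572+1/4·309.589404≈371.159599; next y=1/10·(-196.168568)+1·371.159599≈351.542742
n=9: y≈351.542742, sp=1, e=sp−y≈-350.542742; I≈-221.751170, D=e−e_prev≈-547.711310; u=1·(-350.542742)+3/4·(-221.751170)+1/4·(-547.711310)≈-653.783947; next y=1/10·351.542742+1·(-653.783947)≈-618.629673

0 3 6.000 0.000
1 3 -4.500 6.000
2 3 14.550 -3.900
3 3 -18.870 14.160
4 3 40.503 -17.454
5 3 -64.483 38.758
6 3 121.482 -60.607
7 3 -207.711 115.421
8 1 371.160 -196.169
9 1 -653.784 351.543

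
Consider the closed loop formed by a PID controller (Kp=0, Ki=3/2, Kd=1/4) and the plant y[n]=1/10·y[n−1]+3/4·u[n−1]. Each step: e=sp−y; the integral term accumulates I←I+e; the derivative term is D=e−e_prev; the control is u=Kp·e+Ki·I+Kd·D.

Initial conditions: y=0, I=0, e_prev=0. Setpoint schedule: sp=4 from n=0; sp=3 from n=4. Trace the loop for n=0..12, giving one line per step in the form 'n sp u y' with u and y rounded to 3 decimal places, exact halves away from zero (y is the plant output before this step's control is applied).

0 4 7.000 0.000
1 4 2.813 5.250
2 4 6.827 2.634
3 4 3.410 5.384
4 3 4.276 3.096
5 3 3.074 3.516
6 3 3.908 2.657
7 3 3.263 3.197
8 3 3.855 2.767
9 3 3.395 3.168
10 3 3.777 2.863
11 3 3.458 3.119
12 3 3.717 2.906

(exact arithmetic carried between steps; '≈' marks a value shown rounded to 6 d.p. or computed from one; I and e_prev carry over from the previous line; the table rounds u and y to 3 d.p., halves away from zero)
n=0: y=0, sp=4, e=sp−y=4; I=4, D=e−e_prev=4; u=0·4+3/2·4+1/4·4=7; next y=1/10·0+3/4·7=5.25
n=1: y=5.25, sp=4, e=sp−y=-1.25; I=2.75, D=e−e_prev=-5.25; u=0·(-1.25)+3/2·2.75+1/4·(-5.25)=2.8125; next y=1/10·5.25+3/4·2.8125=2.634375
n=2: y=2.634375, sp=4, e=sp−y=1.365625; I=4.115625, D=e−e_prev=2.615625; u=0·1.365625+3/2·4.115625+1/4·2.615625≈6.827344; next y=1/10·2.634375+3/4·6.827344≈5.383945
n=3: y≈5.383945, sp=4, e=sp−y≈-1.383945; I≈2.731680, D=e−e_prev≈-2.749570; u=0·(-1.383945)+3/2·2.731680+1/4·(-2.749570)≈3.410127; next y=1/10·5.383945+3/4·3.410127≈3.095990
n=4: y≈3.095990, sp=3, e=sp−y≈-0.095990; I≈2.635690, D=e−e_prev≈1.287956; u=0·(-0.095990)+3/2·2.635690+1/4·1.287956≈4.275524; next y=1/10·3.095990+3/4·4.275524≈3.516242
n=5: y≈3.516242, sp=3, e=sp−y≈-0.516242; I≈2.119448, D=e−e_prev≈-0.420252; u=0·(-0.516242)+3/2·2.119448+1/4·(-0.420252)≈3.074109; next y=1/10·3.516242+3/4·3.074109≈2.657206
n=6: y≈2.657206, sp=3, e=sp−y≈0.342794; I≈2.462242, D=e−e_prev≈0.859036; u=0·0.342794+3/2·2.462242+1/4·0.859036≈3.908122; next y=1/10·2.657206+3/4·3.908122≈3.196812
n=7: y≈3.196812, sp=3, e=sp−y≈-0.196812; I≈2.265430, D=e−e_prev≈-0.539606; u=0·(-0.196812)+3/2·2.265430+1/4·(-0.539606)≈3.263243; next y=1/10·3.196812+3/4·3.263243≈2.767114
n=8: y≈2.767114, sp=3, e=sp−y≈0.232886; I≈2.498316, D=e−e_prev≈0.429698; u=0·0.232886+3/2·2.498316+1/4·0.429698≈3.854899; next y=1/10·2.767114+3/4·3.854899≈3.167886
n=9: y≈3.167886, sp=3, e=sp−y≈-0.167886; I≈2.330431, D=e−e_prev≈-0.400772; u=0·(-0.167886)+3/2·2.330431+1/4·(-0.400772)≈3.395453; next y=1/10·3.167886+3/4·3.395453≈2.863378
n=10: y≈2.863378, sp=3, e=sp−y≈0.136622; I≈2.467052, D=e−e_prev≈0.304507; u=0·0.136622+3/2·2.467052+1/4·0.304507≈3.776705; next y=1/10·2.863378+3/4·3.776705≈3.118867
n=11: y≈3.118867, sp=3, e=sp−y≈-0.118867; I≈2.348186, D=e−e_prev≈-0.255488; u=0·(-0.118867)+3/2·2.348186+1/4·(-0.255488)≈3.458406; next y=1/10·3.118867+3/4·3.458406≈2.905691
n=12: y≈2.905691, sp=3, e=sp−y≈0.094309; I≈2.442494, D=e−e_prev≈0.213175; u=0·0.094309+3/2·2.442494+1/4·0.213175≈3.717035; next y=1/10·2.905691+3/4·3.717035≈3.078346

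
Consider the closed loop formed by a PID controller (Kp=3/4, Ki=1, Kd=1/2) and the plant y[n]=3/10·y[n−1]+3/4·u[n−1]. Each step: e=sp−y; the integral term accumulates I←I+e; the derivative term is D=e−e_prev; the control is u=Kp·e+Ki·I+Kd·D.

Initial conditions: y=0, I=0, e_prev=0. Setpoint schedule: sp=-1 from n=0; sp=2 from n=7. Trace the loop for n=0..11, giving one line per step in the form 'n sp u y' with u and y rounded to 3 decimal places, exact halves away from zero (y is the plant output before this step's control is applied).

(exact arithmetic carried between steps; '≈' marks a value shown rounded to 6 d.p. or computed from one; I and e_prev carry over from the previous line; the table rounds u and y to 3 d.p., halves away from zero)
n=0: y=0, sp=-1, e=sp−y=-1; I=-1, D=e−e_prev=-1; u=3/4·(-1)+1·(-1)+1/2·(-1)=-2.25; next y=3/10·0+3/4·(-2.25)=-1.6875
n=1: y=-1.6875, sp=-1, e=sp−y=0.6875; I=-0.3125, D=e−e_prev=1.6875; u=3/4·0.6875+1·(-0.3125)+1/2·1.6875=1.046875; next y=3/10·(-1.6875)+3/4·1.046875≈0.278906
n=2: y≈0.278906, sp=-1, e=sp−y≈-1.278906; I≈-1.591406, D=e−e_prev≈-1.966406; u=3/4·(-1.278906)+1·(-1.591406)+1/2·(-1.966406)≈-3.533789; next y=3/10·0.278906+3/4·(-3.533789)≈-2.566670
n=3: y≈-2.566670, sp=-1, e=sp−y≈1.566670; I≈-0.024736, D=e−e_prev≈2.845576; u=3/4·1.566670+1·(-0.024736)+1/2·2.845576≈2.573054; next y=3/10·(-2.566670)+3/4·2.573054≈1.159790
n=4: y≈1.159790, sp=-1, e=sp−y≈-2.159790; I≈-2.184526, D=e−e_prev≈-3.726460; u=3/4·(-2.159790)+1·(-2.184526)+1/2·(-3.726460)≈-5.667598; next y=3/10·1.159790+3/4·(-5.667598)≈-3.902762
n=5: y≈-3.902762, sp=-1, e=sp−y≈2.902762; I≈0.718236, D=e−e_prev≈5.062551; u=3/4·2.902762+1·0.718236+1/2·5.062551≈5.426583; next y=3/10·(-3.902762)+3/4·5.426583≈2.899108
n=6: y≈2.899108, sp=-1, e=sp−y≈-3.899108; I≈-3.180873, D=e−e_prev≈-6.801870; u=3/4·(-3.899108)+1·(-3.180873)+1/2·(-6.801870)≈-9.506139; next y=3/10·2.899108+3/4·(-9.506139)≈-6.259872
n=7: y≈-6.259872, sp=2, e=sp−y≈8.259872; I≈5.078999, D=e−e_prev≈12.158980; u=3/4·8.259872+1·5.078999+1/2·12.158980≈17.353393; next y=3/10·(-6.259872)+3/4·17.353393≈11.137083
n=8: y≈11.137083, sp=2, e=sp−y≈-9.137083; I≈-4.058084, D=e−e_prev≈-17.396955; u=3/4·(-9.137083)+1·(-4.058084)+1/2·(-17.396955)≈-19.609374; next y=3/10·11.137083+3/4·(-19.609374)≈-11.365906
n=9: y≈-11.365906, sp=2, e=sp−y≈13.365906; I≈9.307821, D=e−e_prev≈22.502989; u=3/4·13.365906+1·9.307821+1/2·22.502989≈30.583745; next y=3/10·(-11.365906)+3/4·30.583745≈19.528037
n=10: y≈19.528037, sp=2, e=sp−y≈-17.528037; I≈-8.220216, D=e−e_prev≈-30.893943; u=3/4·(-17.528037)+1·(-8.220216)+1/2·(-30.893943)≈-36.813215; next y=3/10·19.528037+3/4·(-36.813215)≈-21.751500
n=11: y≈-21.751500, sp=2, e=sp−y≈23.751500; I≈15.531284, D=e−e_prev≈41.279537; u=3/4·23.751500+1·15.531284+1/2·41.279537≈53.984678; next y=3/10·(-21.751500)+3/4·53.984678≈33.963058

0 -1 -2.250 0.000
1 -1 1.047 -1.688
2 -1 -3.534 0.279
3 -1 2.573 -2.567
4 -1 -5.668 1.160
5 -1 5.427 -3.903
6 -1 -9.506 2.899
7 2 17.353 -6.260
8 2 -19.609 11.137
9 2 30.584 -11.366
10 2 -36.813 19.528
11 2 53.985 -21.751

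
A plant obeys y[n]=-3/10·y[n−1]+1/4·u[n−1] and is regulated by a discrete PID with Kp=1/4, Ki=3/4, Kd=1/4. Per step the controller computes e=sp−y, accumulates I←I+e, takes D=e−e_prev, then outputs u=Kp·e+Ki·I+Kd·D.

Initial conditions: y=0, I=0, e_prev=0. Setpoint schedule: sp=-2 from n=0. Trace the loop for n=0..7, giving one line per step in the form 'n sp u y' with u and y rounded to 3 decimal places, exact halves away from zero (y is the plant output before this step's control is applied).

0 -2 -2.500 0.000
1 -2 -2.719 -0.625
2 -2 -4.072 -0.492
3 -2 -4.697 -0.870
4 -2 -5.585 -0.913
5 -2 -6.150 -1.122
6 -2 -6.762 -1.201
7 -2 -7.219 -1.330

(exact arithmetic carried between steps; '≈' marks a value shown rounded to 6 d.p. or computed from one; I and e_prev carry over from the previous line; the table rounds u and y to 3 d.p., halves away from zero)
n=0: y=0, sp=-2, e=sp−y=-2; I=-2, D=e−e_prev=-2; u=1/4·(-2)+3/4·(-2)+1/4·(-2)=-2.5; next y=-3/10·0+1/4·(-2.5)=-0.625
n=1: y=-0.625, sp=-2, e=sp−y=-1.375; I=-3.375, D=e−e_prev=0.625; u=1/4·(-1.375)+3/4·(-3.375)+1/4·0.625=-2.71875; next y=-3/10·(-0.625)+1/4·(-2.71875)≈-0.492188
n=2: y≈-0.492188, sp=-2, e=sp−y≈-1.507813; I≈-4.882813, D=e−e_prev≈-0.132813; u=1/4·(-1.507813)+3/4·(-4.882813)+1/4·(-0.132813)≈-4.072266; next y=-3/10·(-0.492188)+1/4·(-4.072266)≈-0.870410
n=3: y≈-0.870410, sp=-2, e=sp−y≈-1.129590; I≈-6.012402, D=e−e_prev≈0.378223; u=1/4·(-1.129590)+3/4·(-6.012402)+1/4·0.378223≈-4.697144; next y=-3/10·(-0.870410)+1/4·(-4.697144)≈-0.913163
n=4: y≈-0.913163, sp=-2, e=sp−y≈-1.086837; I≈-7.099240, D=e−e_prev≈0.042753; u=1/4·(-1.086837)+3/4·(-7.099240)+1/4·0.042753≈-5.585451; next y=-3/10·(-0.913163)+1/4·(-5.585451)≈-1.122414
n=5: y≈-1.122414, sp=-2, e=sp−y≈-0.877586; I≈-7.976826, D=e−e_prev≈0.209251; u=1/4·(-0.877586)+3/4·(-7.976826)+1/4·0.209251≈-6.149703; next y=-3/10·(-1.122414)+1/4·(-6.149703)≈-1.200702
n=6: y≈-1.200702, sp=-2, e=sp−y≈-0.799298; I≈-8.776124, D=e−e_prev≈0.078288; u=1/4·(-0.799298)+3/4·(-8.776124)+1/4·0.078288≈-6.762346; next y=-3/10·(-1.200702)+1/4·(-6.762346)≈-1.330376
n=7: y≈-1.330376, sp=-2, e=sp−y≈-0.669624; I≈-9.445748, D=e−e_prev≈0.129674; u=1/4·(-0.669624)+3/4·(-9.445748)+1/4·0.129674≈-7.219299; next y=-3/10·(-1.330376)+1/4·(-7.219299)≈-1.405712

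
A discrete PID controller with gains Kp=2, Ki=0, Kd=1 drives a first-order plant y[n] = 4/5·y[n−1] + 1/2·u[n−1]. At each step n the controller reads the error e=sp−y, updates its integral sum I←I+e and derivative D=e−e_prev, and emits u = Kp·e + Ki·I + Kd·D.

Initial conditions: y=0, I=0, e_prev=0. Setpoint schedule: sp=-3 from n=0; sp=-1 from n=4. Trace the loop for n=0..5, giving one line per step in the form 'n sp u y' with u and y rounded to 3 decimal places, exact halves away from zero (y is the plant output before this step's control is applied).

0 -3 -9.000 0.000
1 -3 7.500 -4.500
2 -3 -10.950 0.150
3 -3 10.215 -5.355
4 -1 -7.826 0.824
5 -1 8.585 -3.254

(exact arithmetic carried between steps; '≈' marks a value shown rounded to 6 d.p. or computed from one; I and e_prev carry over from the previous line; the table rounds u and y to 3 d.p., halves away from zero)
n=0: y=0, sp=-3, e=sp−y=-3; I=-3, D=e−e_prev=-3; u=2·(-3)+0·(-3)+1·(-3)=-9; next y=4/5·0+1/2·(-9)=-4.5
n=1: y=-4.5, sp=-3, e=sp−y=1.5; I=-1.5, D=e−e_prev=4.5; u=2·1.5+0·(-1.5)+1·4.5=7.5; next y=4/5·(-4.5)+1/2·7.5=0.15
n=2: y=0.15, sp=-3, e=sp−y=-3.15; I=-4.65, D=e−e_prev=-4.65; u=2·(-3.15)+0·(-4.65)+1·(-4.65)=-10.95; next y=4/5·0.15+1/2·(-10.95)=-5.355
n=3: y=-5.355, sp=-3, e=sp−y=2.355; I=-2.295, D=e−e_prev=5.505; u=2·2.355+0·(-2.295)+1·5.505=10.215; next y=4/5·(-5.355)+1/2·10.215=0.8235
n=4: y=0.8235, sp=-1, e=sp−y=-1.8235; I=-4.1185, D=e−e_prev=-4.1785; u=2·(-1.8235)+0·(-4.1185)+1·(-4.1785)=-7.8255; next y=4/5·0.8235+1/2·(-7.8255)=-3.25395
n=5: y=-3.25395, sp=-1, e=sp−y=2.25395; I=-1.86455, D=e−e_prev=4.07745; u=2·2.25395+0·(-1.86455)+1·4.07745=8.58535; next y=4/5·(-3.25395)+1/2·8.58535=1.689515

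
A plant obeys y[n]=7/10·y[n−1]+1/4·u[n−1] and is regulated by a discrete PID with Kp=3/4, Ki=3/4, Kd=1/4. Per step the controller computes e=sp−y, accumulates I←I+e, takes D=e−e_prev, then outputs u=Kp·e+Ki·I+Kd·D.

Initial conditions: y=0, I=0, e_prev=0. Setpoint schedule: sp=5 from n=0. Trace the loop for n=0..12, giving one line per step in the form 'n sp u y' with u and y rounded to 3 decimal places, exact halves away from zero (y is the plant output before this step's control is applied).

(exact arithmetic carried between steps; '≈' marks a value shown rounded to 6 d.p. or computed from one; I and e_prev carry over from the previous line; the table rounds u and y to 3 d.p., halves away from zero)
n=0: y=0, sp=5, e=sp−y=5; I=5, D=e−e_prev=5; u=3/4·5+3/4·5+1/4·5=8.75; next y=7/10·0+1/4·8.75=2.1875
n=1: y=2.1875, sp=5, e=sp−y=2.8125; I=7.8125, D=e−e_prev=-2.1875; u=3/4·2.8125+3/4·7.8125+1/4·(-2.1875)=7.421875; next y=7/10·2.1875+1/4·7.421875≈3.386719
n=2: y≈3.386719, sp=5, e=sp−y≈1.613281; I≈9.425781, D=e−e_prev≈-1.199219; u=3/4·1.613281+3/4·9.425781+1/4·(-1.199219)≈7.979492; next y=7/10·3.386719+1/4·7.979492≈4.365576
n=3: y≈4.365576, sp=5, e=sp−y≈0.634424; I≈10.060205, D=e−e_prev≈-0.978857; u=3/4·0.634424+3/4·10.060205+1/4·(-0.978857)≈7.776257; next y=7/10·4.365576+1/4·7.776257≈4.999968
n=4: y≈4.999968, sp=5, e=sp−y≈0.000032; I≈10.060237, D=e−e_prev≈-0.634391; u=3/4·0.000032+3/4·10.060237+1/4·(-0.634391)≈7.386604; next y=7/10·4.999968+1/4·7.386604≈5.346628
n=5: y≈5.346628, sp=5, e=sp−y≈-0.346628; I≈9.713609, D=e−e_prev≈-0.346661; u=3/4·(-0.346628)+3/4·9.713609+1/4·(-0.346661)≈6.938570; next y=7/10·5.346628+1/4·6.938570≈5.477282
n=6: y≈5.477282, sp=5, e=sp−y≈-0.477282; I≈9.236326, D=e−e_prev≈-0.130654; u=3/4·(-0.477282)+3/4·9.236326+1/4·(-0.130654)≈6.536620; next y=7/10·5.477282+1/4·6.536620≈5.468253
n=7: y≈5.468253, sp=5, e=sp−y≈-0.468253; I≈8.768074, D=e−e_prev≈0.009030; u=3/4·(-0.468253)+3/4·8.768074+1/4·0.009030≈6.227123; next y=7/10·5.468253+1/4·6.227123≈5.384558
n=8: y≈5.384558, sp=5, e=sp−y≈-0.384558; I≈8.383516, D=e−e_prev≈0.083695; u=3/4·(-0.384558)+3/4·8.383516+1/4·0.083695≈6.020143; next y=7/10·5.384558+1/4·6.020143≈5.274226
n=9: y≈5.274226, sp=5, e=sp−y≈-0.274226; I≈8.109290, D=e−e_prev≈0.110332; u=3/4·(-0.274226)+3/4·8.109290+1/4·0.110332≈5.903881; next y=7/10·5.274226+1/4·5.903881≈5.167928
n=10: y≈5.167928, sp=5, e=sp−y≈-0.167928; I≈7.941362, D=e−e_prev≈0.106298; u=3/4·(-0.167928)+3/4·7.941362+1/4·0.106298≈5.856649; next y=7/10·5.167928+1/4·5.856649≈5.081712
n=11: y≈5.081712, sp=5, e=sp−y≈-0.081712; I≈7.859649, D=e−e_prev≈0.086216; u=3/4·(-0.081712)+3/4·7.859649+1/4·0.086216≈5.855007; next y=7/10·5.081712+1/4·5.855007≈5.020950
n=12: y≈5.020950, sp=5, e=sp−y≈-0.020950; I≈7.838699, D=e−e_prev≈0.060762; u=3/4·(-0.020950)+3/4·7.838699+1/4·0.060762≈5.878502; next y=7/10·5.020950+1/4·5.878502≈4.984291

0 5 8.750 0.000
1 5 7.422 2.188
2 5 7.979 3.387
3 5 7.776 4.366
4 5 7.387 5.000
5 5 6.939 5.347
6 5 6.537 5.477
7 5 6.227 5.468
8 5 6.020 5.385
9 5 5.904 5.274
10 5 5.857 5.168
11 5 5.855 5.082
12 5 5.879 5.021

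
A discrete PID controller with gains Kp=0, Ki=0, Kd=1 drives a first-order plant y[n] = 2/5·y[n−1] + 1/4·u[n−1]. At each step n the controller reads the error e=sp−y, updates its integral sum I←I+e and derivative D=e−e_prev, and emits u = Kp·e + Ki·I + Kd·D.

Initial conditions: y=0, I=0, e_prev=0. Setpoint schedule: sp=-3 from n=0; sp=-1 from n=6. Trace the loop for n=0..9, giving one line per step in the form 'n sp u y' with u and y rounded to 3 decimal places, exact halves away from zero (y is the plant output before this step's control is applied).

0 -3 -3.000 0.000
1 -3 0.750 -0.750
2 -3 -0.638 -0.113
3 -3 0.092 -0.204
4 -3 -0.146 -0.059
5 -3 0.001 -0.060
6 -1 1.964 -0.024
7 -1 -0.505 0.481
8 -1 0.415 0.066
9 -1 -0.064 0.130

(exact arithmetic carried between steps; '≈' marks a value shown rounded to 6 d.p. or computed from one; I and e_prev carry over from the previous line; the table rounds u and y to 3 d.p., halves away from zero)
n=0: y=0, sp=-3, e=sp−y=-3; I=-3, D=e−e_prev=-3; u=0·(-3)+0·(-3)+1·(-3)=-3; next y=2/5·0+1/4·(-3)=-0.75
n=1: y=-0.75, sp=-3, e=sp−y=-2.25; I=-5.25, D=e−e_prev=0.75; u=0·(-2.25)+0·(-5.25)+1·0.75=0.75; next y=2/5·(-0.75)+1/4·0.75=-0.1125
n=2: y=-0.1125, sp=-3, e=sp−y=-2.8875; I=-8.1375, D=e−e_prev=-0.6375; u=0·(-2.8875)+0·(-8.1375)+1·(-0.6375)=-0.6375; next y=2/5·(-0.1125)+1/4·(-0.6375)=-0.204375
n=3: y=-0.204375, sp=-3, e=sp−y=-2.795625; I=-10.933125, D=e−e_prev=0.091875; u=0·(-2.795625)+0·(-10.933125)+1·0.091875=0.091875; next y=2/5·(-0.204375)+1/4·0.091875≈-0.058781
n=4: y≈-0.058781, sp=-3, e=sp−y≈-2.941219; I≈-13.874344, D=e−e_prev≈-0.145594; u=0·(-2.941219)+0·(-13.874344)+1·(-0.145594)≈-0.145594; next y=2/5·(-0.058781)+1/4·(-0.145594)≈-0.059911
n=5: y≈-0.059911, sp=-3, e=sp−y≈-2.940089; I≈-16.814433, D=e−e_prev≈0.001130; u=0·(-2.940089)+0·(-16.814433)+1·0.001130≈0.001130; next y=2/5·(-0.059911)+1/4·0.001130≈-0.023682
n=6: y≈-0.023682, sp=-1, e=sp−y≈-0.976318; I≈-17.790751, D=e−e_prev≈1.963771; u=0·(-0.976318)+0·(-17.790751)+1·1.963771≈1.963771; next y=2/5·(-0.023682)+1/4·1.963771≈0.481470
n=7: y≈0.481470, sp=-1, e=sp−y≈-1.481470; I≈-19.272221, D=e−e_prev≈-0.505152; u=0·(-1.481470)+0·(-19.272221)+1·(-0.505152)≈-0.505152; next y=2/5·0.481470+1/4·(-0.505152)≈0.066300
n=8: y≈0.066300, sp=-1, e=sp−y≈-1.066300; I≈-20.338521, D=e−e_prev≈0.415170; u=0·(-1.066300)+0·(-20.338521)+1·0.415170≈0.415170; next y=2/5·0.066300+1/4·0.415170≈0.130312
n=9: y≈0.130312, sp=-1, e=sp−y≈-1.130312; I≈-21.468833, D=e−e_prev≈-0.064012; u=0·(-1.130312)+0·(-21.468833)+1·(-0.064012)≈-0.064012; next y=2/5·0.130312+1/4·(-0.064012)≈0.036122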